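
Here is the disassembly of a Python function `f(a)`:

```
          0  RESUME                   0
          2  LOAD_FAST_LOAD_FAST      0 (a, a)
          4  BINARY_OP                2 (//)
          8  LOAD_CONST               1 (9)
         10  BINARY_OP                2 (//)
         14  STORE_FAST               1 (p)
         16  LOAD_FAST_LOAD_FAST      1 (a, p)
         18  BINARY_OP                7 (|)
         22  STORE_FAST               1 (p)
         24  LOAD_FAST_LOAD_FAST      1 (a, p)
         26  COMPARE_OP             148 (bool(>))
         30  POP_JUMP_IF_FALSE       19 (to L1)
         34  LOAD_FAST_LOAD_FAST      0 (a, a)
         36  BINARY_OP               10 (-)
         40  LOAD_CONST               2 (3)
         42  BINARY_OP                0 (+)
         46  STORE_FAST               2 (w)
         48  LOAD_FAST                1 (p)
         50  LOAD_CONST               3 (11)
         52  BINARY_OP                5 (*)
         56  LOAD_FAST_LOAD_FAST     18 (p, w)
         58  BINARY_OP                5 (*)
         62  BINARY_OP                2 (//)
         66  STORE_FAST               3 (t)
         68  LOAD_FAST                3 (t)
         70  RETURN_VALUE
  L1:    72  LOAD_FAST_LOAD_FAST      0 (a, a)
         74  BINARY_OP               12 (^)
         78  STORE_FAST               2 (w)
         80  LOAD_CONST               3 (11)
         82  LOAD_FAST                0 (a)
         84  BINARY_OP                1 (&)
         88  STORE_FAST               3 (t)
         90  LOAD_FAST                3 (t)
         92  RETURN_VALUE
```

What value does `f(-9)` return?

LOAD_FAST_LOAD_FAST a,a → push -9,-9. Stack: [-9, -9]
BINARY_OP // → -9 // -9 = 1. Stack: [1]
LOAD_CONST → push 9. Stack: [1, 9]
BINARY_OP // → 1 // 9 = 0. Stack: [0]
STORE_FAST p → p=0. Stack: []
LOAD_FAST_LOAD_FAST a,p → push -9,0. Stack: [-9, 0]
BINARY_OP | → -9 | 0 = -9. Stack: [-9]
STORE_FAST p → p=-9. Stack: []
LOAD_FAST_LOAD_FAST a,p → push -9,-9. Stack: [-9, -9]
COMPARE_OP bool(>) → -9 vs -9 = False. Stack: [False]
POP_JUMP_IF_FALSE → pop False; jump. Stack: []
LOAD_FAST_LOAD_FAST a,a → push -9,-9. Stack: [-9, -9]
BINARY_OP ^ → -9 ^ -9 = 0. Stack: [0]
STORE_FAST w → w=0. Stack: []
LOAD_CONST → push 11. Stack: [11]
LOAD_FAST a → push -9. Stack: [11, -9]
BINARY_OP & → 11 & -9 = 3. Stack: [3]
STORE_FAST t → t=3. Stack: []
LOAD_FAST t → push 3. Stack: [3]
RETURN_VALUE → return 3.

3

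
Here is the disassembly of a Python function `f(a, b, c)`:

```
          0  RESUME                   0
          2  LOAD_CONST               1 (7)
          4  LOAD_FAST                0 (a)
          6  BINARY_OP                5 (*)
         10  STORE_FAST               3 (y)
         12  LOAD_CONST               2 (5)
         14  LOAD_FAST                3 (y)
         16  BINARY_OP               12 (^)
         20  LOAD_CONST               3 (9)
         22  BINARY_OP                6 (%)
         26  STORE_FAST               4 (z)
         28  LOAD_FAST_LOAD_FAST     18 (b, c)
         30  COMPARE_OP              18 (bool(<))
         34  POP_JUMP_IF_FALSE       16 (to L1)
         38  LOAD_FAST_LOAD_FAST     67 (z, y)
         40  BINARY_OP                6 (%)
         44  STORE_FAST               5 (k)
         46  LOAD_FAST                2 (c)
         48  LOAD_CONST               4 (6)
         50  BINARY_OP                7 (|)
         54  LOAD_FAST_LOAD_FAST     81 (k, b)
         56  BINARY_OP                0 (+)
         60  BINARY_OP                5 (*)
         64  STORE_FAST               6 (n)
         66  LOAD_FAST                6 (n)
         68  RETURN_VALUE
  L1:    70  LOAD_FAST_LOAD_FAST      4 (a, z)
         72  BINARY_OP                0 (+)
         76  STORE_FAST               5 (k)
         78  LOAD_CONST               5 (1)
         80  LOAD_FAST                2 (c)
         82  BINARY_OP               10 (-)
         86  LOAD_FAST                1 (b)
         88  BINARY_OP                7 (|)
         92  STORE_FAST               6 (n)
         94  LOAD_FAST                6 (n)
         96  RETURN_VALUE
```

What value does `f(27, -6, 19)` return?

LOAD_CONST → push 7. Stack: [7]
LOAD_FAST a → push 27. Stack: [7, 27]
BINARY_OP * → 7 * 27 = 189. Stack: [189]
STORE_FAST y → y=189. Stack: []
LOAD_CONST → push 5. Stack: [5]
LOAD_FAST y → push 189. Stack: [5, 189]
BINARY_OP ^ → 5 ^ 189 = 184. Stack: [184]
LOAD_CONST → push 9. Stack: [184, 9]
BINARY_OP % → 184 % 9 = 4. Stack: [4]
STORE_FAST z → z=4. Stack: []
LOAD_FAST_LOAD_FAST b,c → push -6,19. Stack: [-6, 19]
COMPARE_OP bool(<) → -6 vs 19 = True. Stack: [True]
POP_JUMP_IF_FALSE → pop True; no jump. Stack: []
LOAD_FAST_LOAD_FAST z,y → push 4,189. Stack: [4, 189]
BINARY_OP % → 4 % 189 = 4. Stack: [4]
STORE_FAST k → k=4. Stack: []
LOAD_FAST c → push 19. Stack: [19]
LOAD_CONST → push 6. Stack: [19, 6]
BINARY_OP | → 19 | 6 = 23. Stack: [23]
LOAD_FAST_LOAD_FAST k,b → push 4,-6. Stack: [23, 4, -6]
BINARY_OP + → 4 + -6 = -2. Stack: [23, -2]
BINARY_OP * → 23 * -2 = -46. Stack: [-46]
STORE_FAST n → n=-46. Stack: []
LOAD_FAST n → push -46. Stack: [-46]
RETURN_VALUE → return -46.

-46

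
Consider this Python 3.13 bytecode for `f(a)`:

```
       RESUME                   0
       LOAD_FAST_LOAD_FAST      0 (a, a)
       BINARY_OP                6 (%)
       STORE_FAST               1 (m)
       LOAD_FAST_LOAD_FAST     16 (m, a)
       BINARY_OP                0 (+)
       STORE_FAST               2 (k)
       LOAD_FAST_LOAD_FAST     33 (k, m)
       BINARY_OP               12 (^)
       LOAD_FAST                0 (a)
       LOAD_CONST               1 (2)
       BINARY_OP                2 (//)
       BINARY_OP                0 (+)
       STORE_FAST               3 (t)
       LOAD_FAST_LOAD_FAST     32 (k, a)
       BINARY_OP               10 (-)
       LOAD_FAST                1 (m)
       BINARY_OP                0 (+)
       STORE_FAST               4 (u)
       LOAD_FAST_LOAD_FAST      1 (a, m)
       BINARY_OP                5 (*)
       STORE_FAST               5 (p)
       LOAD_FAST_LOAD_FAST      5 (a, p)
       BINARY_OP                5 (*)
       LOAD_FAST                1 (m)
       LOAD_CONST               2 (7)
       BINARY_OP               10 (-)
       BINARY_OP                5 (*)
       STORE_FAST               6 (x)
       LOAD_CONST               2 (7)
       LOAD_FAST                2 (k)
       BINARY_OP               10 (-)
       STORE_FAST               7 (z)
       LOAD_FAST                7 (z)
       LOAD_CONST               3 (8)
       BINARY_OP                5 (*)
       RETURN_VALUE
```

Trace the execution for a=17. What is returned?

LOAD_FAST_LOAD_FAST a,a → push 17,17. Stack: [17, 17]
BINARY_OP % → 17 % 17 = 0. Stack: [0]
STORE_FAST m → m=0. Stack: []
LOAD_FAST_LOAD_FAST m,a → push 0,17. Stack: [0, 17]
BINARY_OP + → 0 + 17 = 17. Stack: [17]
STORE_FAST k → k=17. Stack: []
LOAD_FAST_LOAD_FAST k,m → push 17,0. Stack: [17, 0]
BINARY_OP ^ → 17 ^ 0 = 17. Stack: [17]
LOAD_FAST a → push 17. Stack: [17, 17]
LOAD_CONST → push 2. Stack: [17, 17, 2]
BINARY_OP // → 17 // 2 = 8. Stack: [17, 8]
BINARY_OP + → 17 + 8 = 25. Stack: [25]
STORE_FAST t → t=25. Stack: []
LOAD_FAST_LOAD_FAST k,a → push 17,17. Stack: [17, 17]
BINARY_OP - → 17 - 17 = 0. Stack: [0]
LOAD_FAST m → push 0. Stack: [0, 0]
BINARY_OP + → 0 + 0 = 0. Stack: [0]
STORE_FAST u → u=0. Stack: []
LOAD_FAST_LOAD_FAST a,m → push 17,0. Stack: [17, 0]
BINARY_OP * → 17 * 0 = 0. Stack: [0]
STORE_FAST p → p=0. Stack: []
LOAD_FAST_LOAD_FAST a,p → push 17,0. Stack: [17, 0]
BINARY_OP * → 17 * 0 = 0. Stack: [0]
LOAD_FAST m → push 0. Stack: [0, 0]
LOAD_CONST → push 7. Stack: [0, 0, 7]
BINARY_OP - → 0 - 7 = -7. Stack: [0, -7]
BINARY_OP * → 0 * -7 = 0. Stack: [0]
STORE_FAST x → x=0. Stack: []
LOAD_CONST → push 7. Stack: [7]
LOAD_FAST k → push 17. Stack: [7, 17]
BINARY_OP - → 7 - 17 = -10. Stack: [-10]
STORE_FAST z → z=-10. Stack: []
LOAD_FAST z → push -10. Stack: [-10]
LOAD_CONST → push 8. Stack: [-10, 8]
BINARY_OP * → -10 * 8 = -80. Stack: [-80]
RETURN_VALUE → return -80.

-80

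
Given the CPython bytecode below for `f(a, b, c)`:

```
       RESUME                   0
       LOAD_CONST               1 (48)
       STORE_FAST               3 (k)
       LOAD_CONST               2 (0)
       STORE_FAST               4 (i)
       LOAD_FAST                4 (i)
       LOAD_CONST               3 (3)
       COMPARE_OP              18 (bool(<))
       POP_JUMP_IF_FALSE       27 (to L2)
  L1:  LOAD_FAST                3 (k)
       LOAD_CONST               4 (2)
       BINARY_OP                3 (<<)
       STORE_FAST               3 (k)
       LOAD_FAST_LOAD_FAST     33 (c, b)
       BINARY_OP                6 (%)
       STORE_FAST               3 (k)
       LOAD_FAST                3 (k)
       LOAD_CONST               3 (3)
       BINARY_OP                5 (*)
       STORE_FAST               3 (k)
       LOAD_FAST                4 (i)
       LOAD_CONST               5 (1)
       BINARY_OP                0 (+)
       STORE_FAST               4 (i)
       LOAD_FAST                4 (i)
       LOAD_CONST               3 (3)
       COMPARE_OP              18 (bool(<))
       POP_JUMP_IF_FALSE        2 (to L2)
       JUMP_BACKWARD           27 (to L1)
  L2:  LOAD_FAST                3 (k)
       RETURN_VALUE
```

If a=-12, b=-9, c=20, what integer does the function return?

-21

LOAD_CONST → push 48
STORE_FAST k → k=48
LOAD_CONST → push 0
STORE_FAST i → i=0
LOAD_FAST i → push 0
LOAD_CONST → push 3
COMPARE_OP bool(<) → 0 vs 3 = True
POP_JUMP_IF_FALSE → pop True; no jump
LOAD_FAST k → push 48
LOAD_CONST → push 2
BINARY_OP << → 48 << 2 = 192
STORE_FAST k → k=192
LOAD_FAST_LOAD_FAST c,b → push 20,-9
BINARY_OP % → 20 % -9 = -7
STORE_FAST k → k=-7
LOAD_FAST k → push -7
LOAD_CONST → push 3
BINARY_OP * → -7 * 3 = -21
STORE_FAST k → k=-21
LOAD_FAST i → push 0
LOAD_CONST → push 1
BINARY_OP + → 0 + 1 = 1
STORE_FAST i → i=1
LOAD_FAST i → push 1
LOAD_CONST → push 3
COMPARE_OP bool(<) → 1 vs 3 = True
POP_JUMP_IF_FALSE → pop True; no jump
LOAD_FAST k → push -21
LOAD_CONST → push 2
BINARY_OP << → -21 << 2 = -84
STORE_FAST k → k=-84
LOAD_FAST_LOAD_FAST c,b → push 20,-9
BINARY_OP % → 20 % -9 = -7
STORE_FAST k → k=-7
LOAD_FAST k → push -7
LOAD_CONST → push 3
BINARY_OP * → -7 * 3 = -21
STORE_FAST k → k=-21
LOAD_FAST i → push 1
LOAD_CONST → push 1
BINARY_OP + → 1 + 1 = 2
STORE_FAST i → i=2
LOAD_FAST i → push 2
LOAD_CONST → push 3
COMPARE_OP bool(<) → 2 vs 3 = True
POP_JUMP_IF_FALSE → pop True; no jump
LOAD_FAST k → push -21
LOAD_CONST → push 2
BINARY_OP << → -21 << 2 = -84
STORE_FAST k → k=-84
LOAD_FAST_LOAD_FAST c,b → push 20,-9
BINARY_OP % → 20 % -9 = -7
STORE_FAST k → k=-7
LOAD_FAST k → push -7
LOAD_CONST → push 3
BINARY_OP * → -7 * 3 = -21
STORE_FAST k → k=-21
LOAD_FAST i → push 2
LOAD_CONST → push 1
BINARY_OP + → 2 + 1 = 3
STORE_FAST i → i=3
LOAD_FAST i → push 3
LOAD_CONST → push 3
COMPARE_OP bool(<) → 3 vs 3 = False
POP_JUMP_IF_FALSE → pop False; jump
LOAD_FAST k → push -21
RETURN_VALUE → return -21.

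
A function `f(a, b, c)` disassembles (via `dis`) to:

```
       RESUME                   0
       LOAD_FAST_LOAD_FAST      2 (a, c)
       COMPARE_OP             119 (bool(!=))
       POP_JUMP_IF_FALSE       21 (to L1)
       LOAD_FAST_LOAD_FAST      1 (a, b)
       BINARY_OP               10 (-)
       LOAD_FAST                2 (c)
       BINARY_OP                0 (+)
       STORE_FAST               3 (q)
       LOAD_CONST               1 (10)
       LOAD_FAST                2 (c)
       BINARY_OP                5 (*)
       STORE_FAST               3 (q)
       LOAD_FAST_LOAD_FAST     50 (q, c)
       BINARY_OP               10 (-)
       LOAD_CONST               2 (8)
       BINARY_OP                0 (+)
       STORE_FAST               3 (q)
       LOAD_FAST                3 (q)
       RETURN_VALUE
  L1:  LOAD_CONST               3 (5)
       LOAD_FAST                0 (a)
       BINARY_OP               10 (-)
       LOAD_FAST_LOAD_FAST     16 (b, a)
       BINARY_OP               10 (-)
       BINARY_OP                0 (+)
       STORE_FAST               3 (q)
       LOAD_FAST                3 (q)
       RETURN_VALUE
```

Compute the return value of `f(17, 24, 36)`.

LOAD_FAST_LOAD_FAST a,c → push 17,36. Stack: [17, 36]
COMPARE_OP bool(!=) → 17 vs 36 = True. Stack: [True]
POP_JUMP_IF_FALSE → pop True; no jump. Stack: []
LOAD_FAST_LOAD_FAST a,b → push 17,24. Stack: [17, 24]
BINARY_OP - → 17 - 24 = -7. Stack: [-7]
LOAD_FAST c → push 36. Stack: [-7, 36]
BINARY_OP + → -7 + 36 = 29. Stack: [29]
STORE_FAST q → q=29. Stack: []
LOAD_CONST → push 10. Stack: [10]
LOAD_FAST c → push 36. Stack: [10, 36]
BINARY_OP * → 10 * 36 = 360. Stack: [360]
STORE_FAST q → q=360. Stack: []
LOAD_FAST_LOAD_FAST q,c → push 360,36. Stack: [360, 36]
BINARY_OP - → 360 - 36 = 324. Stack: [324]
LOAD_CONST → push 8. Stack: [324, 8]
BINARY_OP + → 324 + 8 = 332. Stack: [332]
STORE_FAST q → q=332. Stack: []
LOAD_FAST q → push 332. Stack: [332]
RETURN_VALUE → return 332.

332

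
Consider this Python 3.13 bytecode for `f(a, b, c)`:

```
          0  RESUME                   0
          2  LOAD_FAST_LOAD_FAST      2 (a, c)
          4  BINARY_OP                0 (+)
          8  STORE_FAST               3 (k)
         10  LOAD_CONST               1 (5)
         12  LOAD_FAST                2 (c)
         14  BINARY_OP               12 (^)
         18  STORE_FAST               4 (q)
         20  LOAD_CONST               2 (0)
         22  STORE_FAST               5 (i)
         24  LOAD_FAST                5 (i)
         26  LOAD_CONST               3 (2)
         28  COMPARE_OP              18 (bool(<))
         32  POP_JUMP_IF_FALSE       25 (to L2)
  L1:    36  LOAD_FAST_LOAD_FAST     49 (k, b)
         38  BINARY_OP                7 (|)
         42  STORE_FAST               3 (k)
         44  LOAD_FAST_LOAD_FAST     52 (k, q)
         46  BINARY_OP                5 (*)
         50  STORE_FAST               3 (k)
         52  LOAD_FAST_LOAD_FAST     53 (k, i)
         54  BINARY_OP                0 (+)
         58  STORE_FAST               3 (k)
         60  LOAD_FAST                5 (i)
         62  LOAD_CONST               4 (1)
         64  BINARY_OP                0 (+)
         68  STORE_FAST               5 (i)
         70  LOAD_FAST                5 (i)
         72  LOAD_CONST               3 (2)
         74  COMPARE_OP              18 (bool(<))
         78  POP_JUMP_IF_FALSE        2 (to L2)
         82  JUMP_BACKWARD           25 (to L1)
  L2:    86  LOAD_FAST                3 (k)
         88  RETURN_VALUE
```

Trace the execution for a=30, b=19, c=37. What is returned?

LOAD_FAST_LOAD_FAST a,c → push 30,37. Stack: [30, 37]
BINARY_OP + → 30 + 37 = 67. Stack: [67]
STORE_FAST k → k=67. Stack: []
LOAD_CONST → push 5. Stack: [5]
LOAD_FAST c → push 37. Stack: [5, 37]
BINARY_OP ^ → 5 ^ 37 = 32. Stack: [32]
STORE_FAST q → q=32. Stack: []
LOAD_CONST → push 0. Stack: [0]
STORE_FAST i → i=0. Stack: []
LOAD_FAST i → push 0. Stack: [0]
LOAD_CONST → push 2. Stack: [0, 2]
COMPARE_OP bool(<) → 0 vs 2 = True. Stack: [True]
POP_JUMP_IF_FALSE → pop True; no jump. Stack: []
LOAD_FAST_LOAD_FAST k,b → push 67,19. Stack: [67, 19]
BINARY_OP | → 67 | 19 = 83. Stack: [83]
STORE_FAST k → k=83. Stack: []
LOAD_FAST_LOAD_FAST k,q → push 83,32. Stack: [83, 32]
BINARY_OP * → 83 * 32 = 2656. Stack: [2656]
STORE_FAST k → k=2656. Stack: []
LOAD_FAST_LOAD_FAST k,i → push 2656,0. Stack: [2656, 0]
BINARY_OP + → 2656 + 0 = 2656. Stack: [2656]
STORE_FAST k → k=2656. Stack: []
LOAD_FAST i → push 0. Stack: [0]
LOAD_CONST → push 1. Stack: [0, 1]
BINARY_OP + → 0 + 1 = 1. Stack: [1]
STORE_FAST i → i=1. Stack: []
LOAD_FAST i → push 1. Stack: [1]
LOAD_CONST → push 2. Stack: [1, 2]
COMPARE_OP bool(<) → 1 vs 2 = True. Stack: [True]
POP_JUMP_IF_FALSE → pop True; no jump. Stack: []
LOAD_FAST_LOAD_FAST k,b → push 2656,19. Stack: [2656, 19]
BINARY_OP | → 2656 | 19 = 2675. Stack: [2675]
STORE_FAST k → k=2675. Stack: []
LOAD_FAST_LOAD_FAST k,q → push 2675,32. Stack: [2675, 32]
BINARY_OP * → 2675 * 32 = 85600. Stack: [85600]
STORE_FAST k → k=85600. Stack: []
LOAD_FAST_LOAD_FAST k,i → push 85600,1. Stack: [85600, 1]
BINARY_OP + → 85600 + 1 = 85601. Stack: [85601]
STORE_FAST k → k=85601. Stack: []
LOAD_FAST i → push 1. Stack: [1]
LOAD_CONST → push 1. Stack: [1, 1]
BINARY_OP + → 1 + 1 = 2. Stack: [2]
STORE_FAST i → i=2. Stack: []
LOAD_FAST i → push 2. Stack: [2]
LOAD_CONST → push 2. Stack: [2, 2]
COMPARE_OP bool(<) → 2 vs 2 = False. Stack: [False]
POP_JUMP_IF_FALSE → pop False; jump. Stack: []
LOAD_FAST k → push 85601. Stack: [85601]
RETURN_VALUE → return 85601.

85601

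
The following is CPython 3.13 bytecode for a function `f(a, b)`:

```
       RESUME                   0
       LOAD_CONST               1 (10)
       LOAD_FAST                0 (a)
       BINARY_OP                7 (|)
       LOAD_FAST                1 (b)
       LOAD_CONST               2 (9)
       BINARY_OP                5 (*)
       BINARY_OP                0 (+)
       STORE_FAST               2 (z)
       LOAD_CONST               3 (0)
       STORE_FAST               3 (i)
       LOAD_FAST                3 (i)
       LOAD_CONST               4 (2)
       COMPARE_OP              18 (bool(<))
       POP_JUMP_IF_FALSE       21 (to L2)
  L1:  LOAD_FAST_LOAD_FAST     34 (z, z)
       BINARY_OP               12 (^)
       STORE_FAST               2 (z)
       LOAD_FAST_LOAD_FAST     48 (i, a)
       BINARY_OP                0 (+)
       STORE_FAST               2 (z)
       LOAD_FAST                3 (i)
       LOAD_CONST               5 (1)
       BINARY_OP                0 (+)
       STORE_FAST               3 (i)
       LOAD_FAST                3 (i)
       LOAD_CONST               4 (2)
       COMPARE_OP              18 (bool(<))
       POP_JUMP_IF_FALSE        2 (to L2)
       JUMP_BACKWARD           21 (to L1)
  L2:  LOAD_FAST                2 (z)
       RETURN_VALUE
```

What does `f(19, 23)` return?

20

LOAD_CONST → push 10. Stack: [10]
LOAD_FAST a → push 19. Stack: [10, 19]
BINARY_OP | → 10 | 19 = 27. Stack: [27]
LOAD_FAST b → push 23. Stack: [27, 23]
LOAD_CONST → push 9. Stack: [27, 23, 9]
BINARY_OP * → 23 * 9 = 207. Stack: [27, 207]
BINARY_OP + → 27 + 207 = 234. Stack: [234]
STORE_FAST z → z=234. Stack: []
LOAD_CONST → push 0. Stack: [0]
STORE_FAST i → i=0. Stack: []
LOAD_FAST i → push 0. Stack: [0]
LOAD_CONST → push 2. Stack: [0, 2]
COMPARE_OP bool(<) → 0 vs 2 = True. Stack: [True]
POP_JUMP_IF_FALSE → pop True; no jump. Stack: []
LOAD_FAST_LOAD_FAST z,z → push 234,234. Stack: [234, 234]
BINARY_OP ^ → 234 ^ 234 = 0. Stack: [0]
STORE_FAST z → z=0. Stack: []
LOAD_FAST_LOAD_FAST i,a → push 0,19. Stack: [0, 19]
BINARY_OP + → 0 + 19 = 19. Stack: [19]
STORE_FAST z → z=19. Stack: []
LOAD_FAST i → push 0. Stack: [0]
LOAD_CONST → push 1. Stack: [0, 1]
BINARY_OP + → 0 + 1 = 1. Stack: [1]
STORE_FAST i → i=1. Stack: []
LOAD_FAST i → push 1. Stack: [1]
LOAD_CONST → push 2. Stack: [1, 2]
COMPARE_OP bool(<) → 1 vs 2 = True. Stack: [True]
POP_JUMP_IF_FALSE → pop True; no jump. Stack: []
LOAD_FAST_LOAD_FAST z,z → push 19,19. Stack: [19, 19]
BINARY_OP ^ → 19 ^ 19 = 0. Stack: [0]
STORE_FAST z → z=0. Stack: []
LOAD_FAST_LOAD_FAST i,a → push 1,19. Stack: [1, 19]
BINARY_OP + → 1 + 19 = 20. Stack: [20]
STORE_FAST z → z=20. Stack: []
LOAD_FAST i → push 1. Stack: [1]
LOAD_CONST → push 1. Stack: [1, 1]
BINARY_OP + → 1 + 1 = 2. Stack: [2]
STORE_FAST i → i=2. Stack: []
LOAD_FAST i → push 2. Stack: [2]
LOAD_CONST → push 2. Stack: [2, 2]
COMPARE_OP bool(<) → 2 vs 2 = False. Stack: [False]
POP_JUMP_IF_FALSE → pop False; jump. Stack: []
LOAD_FAST z → push 20. Stack: [20]
RETURN_VALUE → return 20.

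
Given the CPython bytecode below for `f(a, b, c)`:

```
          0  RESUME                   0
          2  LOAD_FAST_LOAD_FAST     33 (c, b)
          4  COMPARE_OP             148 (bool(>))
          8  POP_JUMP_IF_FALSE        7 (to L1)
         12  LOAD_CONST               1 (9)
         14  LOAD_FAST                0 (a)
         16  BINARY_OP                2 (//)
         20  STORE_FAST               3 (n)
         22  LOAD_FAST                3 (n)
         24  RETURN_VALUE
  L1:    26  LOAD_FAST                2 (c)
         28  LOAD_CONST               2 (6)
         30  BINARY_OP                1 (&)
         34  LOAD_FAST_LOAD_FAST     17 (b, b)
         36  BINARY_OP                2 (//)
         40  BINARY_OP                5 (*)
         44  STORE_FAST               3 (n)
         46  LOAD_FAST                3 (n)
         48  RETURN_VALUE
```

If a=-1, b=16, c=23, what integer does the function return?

-9

LOAD_FAST_LOAD_FAST c,b → push 23,16. Stack: [23, 16]
COMPARE_OP bool(>) → 23 vs 16 = True. Stack: [True]
POP_JUMP_IF_FALSE → pop True; no jump. Stack: []
LOAD_CONST → push 9. Stack: [9]
LOAD_FAST a → push -1. Stack: [9, -1]
BINARY_OP // → 9 // -1 = -9. Stack: [-9]
STORE_FAST n → n=-9. Stack: []
LOAD_FAST n → push -9. Stack: [-9]
RETURN_VALUE → return -9.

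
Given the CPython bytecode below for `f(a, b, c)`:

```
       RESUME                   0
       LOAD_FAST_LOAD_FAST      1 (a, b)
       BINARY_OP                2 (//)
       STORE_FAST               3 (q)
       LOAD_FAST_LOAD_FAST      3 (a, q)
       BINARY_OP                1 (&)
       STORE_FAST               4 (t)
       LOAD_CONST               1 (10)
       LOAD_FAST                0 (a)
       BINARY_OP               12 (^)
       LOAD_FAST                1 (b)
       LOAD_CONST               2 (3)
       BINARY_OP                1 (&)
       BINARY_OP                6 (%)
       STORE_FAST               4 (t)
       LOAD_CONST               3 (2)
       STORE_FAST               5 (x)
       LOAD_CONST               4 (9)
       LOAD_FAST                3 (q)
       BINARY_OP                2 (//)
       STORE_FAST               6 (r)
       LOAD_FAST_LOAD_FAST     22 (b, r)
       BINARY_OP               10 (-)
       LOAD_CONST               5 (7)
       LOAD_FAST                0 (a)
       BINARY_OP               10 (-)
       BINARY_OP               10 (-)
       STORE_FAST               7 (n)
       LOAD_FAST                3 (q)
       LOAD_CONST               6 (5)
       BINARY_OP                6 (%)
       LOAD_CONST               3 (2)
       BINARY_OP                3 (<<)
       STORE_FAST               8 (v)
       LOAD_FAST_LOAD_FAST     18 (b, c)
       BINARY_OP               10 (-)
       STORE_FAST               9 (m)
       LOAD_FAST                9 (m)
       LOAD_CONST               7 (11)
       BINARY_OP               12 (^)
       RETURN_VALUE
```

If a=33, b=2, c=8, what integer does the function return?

-15

LOAD_FAST_LOAD_FAST a,b → push 33,2. Stack: [33, 2]
BINARY_OP // → 33 // 2 = 16. Stack: [16]
STORE_FAST q → q=16. Stack: []
LOAD_FAST_LOAD_FAST a,q → push 33,16. Stack: [33, 16]
BINARY_OP & → 33 & 16 = 0. Stack: [0]
STORE_FAST t → t=0. Stack: []
LOAD_CONST → push 10. Stack: [10]
LOAD_FAST a → push 33. Stack: [10, 33]
BINARY_OP ^ → 10 ^ 33 = 43. Stack: [43]
LOAD_FAST b → push 2. Stack: [43, 2]
LOAD_CONST → push 3. Stack: [43, 2, 3]
BINARY_OP & → 2 & 3 = 2. Stack: [43, 2]
BINARY_OP % → 43 % 2 = 1. Stack: [1]
STORE_FAST t → t=1. Stack: []
LOAD_CONST → push 2. Stack: [2]
STORE_FAST x → x=2. Stack: []
LOAD_CONST → push 9. Stack: [9]
LOAD_FAST q → push 16. Stack: [9, 16]
BINARY_OP // → 9 // 16 = 0. Stack: [0]
STORE_FAST r → r=0. Stack: []
LOAD_FAST_LOAD_FAST b,r → push 2,0. Stack: [2, 0]
BINARY_OP - → 2 - 0 = 2. Stack: [2]
LOAD_CONST → push 7. Stack: [2, 7]
LOAD_FAST a → push 33. Stack: [2, 7, 33]
BINARY_OP - → 7 - 33 = -26. Stack: [2, -26]
BINARY_OP - → 2 - -26 = 28. Stack: [28]
STORE_FAST n → n=28. Stack: []
LOAD_FAST q → push 16. Stack: [16]
LOAD_CONST → push 5. Stack: [16, 5]
BINARY_OP % → 16 % 5 = 1. Stack: [1]
LOAD_CONST → push 2. Stack: [1, 2]
BINARY_OP << → 1 << 2 = 4. Stack: [4]
STORE_FAST v → v=4. Stack: []
LOAD_FAST_LOAD_FAST b,c → push 2,8. Stack: [2, 8]
BINARY_OP - → 2 - 8 = -6. Stack: [-6]
STORE_FAST m → m=-6. Stack: []
LOAD_FAST m → push -6. Stack: [-6]
LOAD_CONST → push 11. Stack: [-6, 11]
BINARY_OP ^ → -6 ^ 11 = -15. Stack: [-15]
RETURN_VALUE → return -15.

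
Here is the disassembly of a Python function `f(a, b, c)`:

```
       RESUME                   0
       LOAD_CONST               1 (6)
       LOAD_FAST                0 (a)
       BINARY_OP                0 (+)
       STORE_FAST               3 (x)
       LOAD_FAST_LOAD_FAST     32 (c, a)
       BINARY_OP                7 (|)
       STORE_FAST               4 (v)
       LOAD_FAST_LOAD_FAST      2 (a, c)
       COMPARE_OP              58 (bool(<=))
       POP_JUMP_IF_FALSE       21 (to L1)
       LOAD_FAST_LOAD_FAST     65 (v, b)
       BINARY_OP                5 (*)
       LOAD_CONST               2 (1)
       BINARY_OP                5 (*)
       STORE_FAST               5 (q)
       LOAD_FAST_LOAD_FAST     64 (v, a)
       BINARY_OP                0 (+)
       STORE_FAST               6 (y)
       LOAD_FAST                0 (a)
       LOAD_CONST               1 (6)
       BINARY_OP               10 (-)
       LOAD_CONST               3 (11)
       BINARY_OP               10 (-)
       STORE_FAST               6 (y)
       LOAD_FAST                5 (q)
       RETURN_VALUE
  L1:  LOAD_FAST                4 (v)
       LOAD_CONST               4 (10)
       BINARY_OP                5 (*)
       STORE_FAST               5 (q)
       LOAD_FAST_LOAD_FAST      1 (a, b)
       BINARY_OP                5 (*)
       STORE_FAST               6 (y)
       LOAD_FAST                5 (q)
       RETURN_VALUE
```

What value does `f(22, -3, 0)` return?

LOAD_CONST → push 6. Stack: [6]
LOAD_FAST a → push 22. Stack: [6, 22]
BINARY_OP + → 6 + 22 = 28. Stack: [28]
STORE_FAST x → x=28. Stack: []
LOAD_FAST_LOAD_FAST c,a → push 0,22. Stack: [0, 22]
BINARY_OP | → 0 | 22 = 22. Stack: [22]
STORE_FAST v → v=22. Stack: []
LOAD_FAST_LOAD_FAST a,c → push 22,0. Stack: [22, 0]
COMPARE_OP bool(<=) → 22 vs 0 = False. Stack: [False]
POP_JUMP_IF_FALSE → pop False; jump. Stack: []
LOAD_FAST v → push 22. Stack: [22]
LOAD_CONST → push 10. Stack: [22, 10]
BINARY_OP * → 22 * 10 = 220. Stack: [220]
STORE_FAST q → q=220. Stack: []
LOAD_FAST_LOAD_FAST a,b → push 22,-3. Stack: [22, -3]
BINARY_OP * → 22 * -3 = -66. Stack: [-66]
STORE_FAST y → y=-66. Stack: []
LOAD_FAST q → push 220. Stack: [220]
RETURN_VALUE → return 220.

220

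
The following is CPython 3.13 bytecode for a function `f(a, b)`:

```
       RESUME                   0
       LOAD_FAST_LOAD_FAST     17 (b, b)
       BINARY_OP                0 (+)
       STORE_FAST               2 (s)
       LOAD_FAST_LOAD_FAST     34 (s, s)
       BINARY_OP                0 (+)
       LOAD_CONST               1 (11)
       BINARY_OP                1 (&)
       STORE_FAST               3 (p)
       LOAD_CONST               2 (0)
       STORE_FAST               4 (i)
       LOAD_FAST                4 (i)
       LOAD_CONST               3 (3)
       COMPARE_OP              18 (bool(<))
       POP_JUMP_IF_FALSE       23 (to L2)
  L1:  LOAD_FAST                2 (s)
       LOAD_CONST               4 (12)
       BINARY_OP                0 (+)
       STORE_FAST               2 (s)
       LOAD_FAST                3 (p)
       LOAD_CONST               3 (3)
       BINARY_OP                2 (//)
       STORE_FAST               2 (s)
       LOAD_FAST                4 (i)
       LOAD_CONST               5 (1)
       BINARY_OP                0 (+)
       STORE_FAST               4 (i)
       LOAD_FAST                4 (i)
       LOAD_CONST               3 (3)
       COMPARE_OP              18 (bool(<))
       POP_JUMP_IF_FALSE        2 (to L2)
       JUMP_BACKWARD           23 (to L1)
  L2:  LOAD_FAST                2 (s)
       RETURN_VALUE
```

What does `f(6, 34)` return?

LOAD_FAST_LOAD_FAST b,b → push 34,34. Stack: [34, 34]
BINARY_OP + → 34 + 34 = 68. Stack: [68]
STORE_FAST s → s=68. Stack: []
LOAD_FAST_LOAD_FAST s,s → push 68,68. Stack: [68, 68]
BINARY_OP + → 68 + 68 = 136. Stack: [136]
LOAD_CONST → push 11. Stack: [136, 11]
BINARY_OP & → 136 & 11 = 8. Stack: [8]
STORE_FAST p → p=8. Stack: []
LOAD_CONST → push 0. Stack: [0]
STORE_FAST i → i=0. Stack: []
LOAD_FAST i → push 0. Stack: [0]
LOAD_CONST → push 3. Stack: [0, 3]
COMPARE_OP bool(<) → 0 vs 3 = True. Stack: [True]
POP_JUMP_IF_FALSE → pop True; no jump. Stack: []
LOAD_FAST s → push 68. Stack: [68]
LOAD_CONST → push 12. Stack: [68, 12]
BINARY_OP + → 68 + 12 = 80. Stack: [80]
STORE_FAST s → s=80. Stack: []
LOAD_FAST p → push 8. Stack: [8]
LOAD_CONST → push 3. Stack: [8, 3]
BINARY_OP // → 8 // 3 = 2. Stack: [2]
STORE_FAST s → s=2. Stack: []
LOAD_FAST i → push 0. Stack: [0]
LOAD_CONST → push 1. Stack: [0, 1]
BINARY_OP + → 0 + 1 = 1. Stack: [1]
STORE_FAST i → i=1. Stack: []
LOAD_FAST i → push 1. Stack: [1]
LOAD_CONST → push 3. Stack: [1, 3]
COMPARE_OP bool(<) → 1 vs 3 = True. Stack: [True]
POP_JUMP_IF_FALSE → pop True; no jump. Stack: []
LOAD_FAST s → push 2. Stack: [2]
LOAD_CONST → push 12. Stack: [2, 12]
BINARY_OP + → 2 + 12 = 14. Stack: [14]
STORE_FAST s → s=14. Stack: []
LOAD_FAST p → push 8. Stack: [8]
LOAD_CONST → push 3. Stack: [8, 3]
BINARY_OP // → 8 // 3 = 2. Stack: [2]
STORE_FAST s → s=2. Stack: []
LOAD_FAST i → push 1. Stack: [1]
LOAD_CONST → push 1. Stack: [1, 1]
BINARY_OP + → 1 + 1 = 2. Stack: [2]
STORE_FAST i → i=2. Stack: []
LOAD_FAST i → push 2. Stack: [2]
LOAD_CONST → push 3. Stack: [2, 3]
COMPARE_OP bool(<) → 2 vs 3 = True. Stack: [True]
POP_JUMP_IF_FALSE → pop True; no jump. Stack: []
LOAD_FAST s → push 2. Stack: [2]
LOAD_CONST → push 12. Stack: [2, 12]
BINARY_OP + → 2 + 12 = 14. Stack: [14]
STORE_FAST s → s=14. Stack: []
LOAD_FAST p → push 8. Stack: [8]
LOAD_CONST → push 3. Stack: [8, 3]
BINARY_OP // → 8 // 3 = 2. Stack: [2]
STORE_FAST s → s=2. Stack: []
LOAD_FAST i → push 2. Stack: [2]
LOAD_CONST → push 1. Stack: [2, 1]
BINARY_OP + → 2 + 1 = 3. Stack: [3]
STORE_FAST i → i=3. Stack: []
LOAD_FAST i → push 3. Stack: [3]
LOAD_CONST → push 3. Stack: [3, 3]
COMPARE_OP bool(<) → 3 vs 3 = False. Stack: [False]
POP_JUMP_IF_FALSE → pop False; jump. Stack: []
LOAD_FAST s → push 2. Stack: [2]
RETURN_VALUE → return 2.

2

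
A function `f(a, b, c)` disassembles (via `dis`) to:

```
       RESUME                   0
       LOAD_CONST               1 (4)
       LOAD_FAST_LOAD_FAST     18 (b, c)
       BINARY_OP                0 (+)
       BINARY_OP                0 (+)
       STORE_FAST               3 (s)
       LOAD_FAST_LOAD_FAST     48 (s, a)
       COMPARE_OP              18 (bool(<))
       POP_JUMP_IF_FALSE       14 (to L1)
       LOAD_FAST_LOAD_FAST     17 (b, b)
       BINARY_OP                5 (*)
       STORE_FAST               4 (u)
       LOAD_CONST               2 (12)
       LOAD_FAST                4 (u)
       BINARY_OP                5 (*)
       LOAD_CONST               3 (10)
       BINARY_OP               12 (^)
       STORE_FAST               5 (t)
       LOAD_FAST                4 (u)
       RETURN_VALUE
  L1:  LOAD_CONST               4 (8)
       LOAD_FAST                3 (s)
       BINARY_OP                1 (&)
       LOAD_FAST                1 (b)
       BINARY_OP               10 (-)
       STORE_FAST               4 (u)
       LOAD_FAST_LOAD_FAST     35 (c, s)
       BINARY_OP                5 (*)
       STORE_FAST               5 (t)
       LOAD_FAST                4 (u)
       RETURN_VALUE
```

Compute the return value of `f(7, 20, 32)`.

LOAD_CONST → push 4. Stack: [4]
LOAD_FAST_LOAD_FAST b,c → push 20,32. Stack: [4, 20, 32]
BINARY_OP + → 20 + 32 = 52. Stack: [4, 52]
BINARY_OP + → 4 + 52 = 56. Stack: [56]
STORE_FAST s → s=56. Stack: []
LOAD_FAST_LOAD_FAST s,a → push 56,7. Stack: [56, 7]
COMPARE_OP bool(<) → 56 vs 7 = False. Stack: [False]
POP_JUMP_IF_FALSE → pop False; jump. Stack: []
LOAD_CONST → push 8. Stack: [8]
LOAD_FAST s → push 56. Stack: [8, 56]
BINARY_OP & → 8 & 56 = 8. Stack: [8]
LOAD_FAST b → push 20. Stack: [8, 20]
BINARY_OP - → 8 - 20 = -12. Stack: [-12]
STORE_FAST u → u=-12. Stack: []
LOAD_FAST_LOAD_FAST c,s → push 32,56. Stack: [32, 56]
BINARY_OP * → 32 * 56 = 1792. Stack: [1792]
STORE_FAST t → t=1792. Stack: []
LOAD_FAST u → push -12. Stack: [-12]
RETURN_VALUE → return -12.

-12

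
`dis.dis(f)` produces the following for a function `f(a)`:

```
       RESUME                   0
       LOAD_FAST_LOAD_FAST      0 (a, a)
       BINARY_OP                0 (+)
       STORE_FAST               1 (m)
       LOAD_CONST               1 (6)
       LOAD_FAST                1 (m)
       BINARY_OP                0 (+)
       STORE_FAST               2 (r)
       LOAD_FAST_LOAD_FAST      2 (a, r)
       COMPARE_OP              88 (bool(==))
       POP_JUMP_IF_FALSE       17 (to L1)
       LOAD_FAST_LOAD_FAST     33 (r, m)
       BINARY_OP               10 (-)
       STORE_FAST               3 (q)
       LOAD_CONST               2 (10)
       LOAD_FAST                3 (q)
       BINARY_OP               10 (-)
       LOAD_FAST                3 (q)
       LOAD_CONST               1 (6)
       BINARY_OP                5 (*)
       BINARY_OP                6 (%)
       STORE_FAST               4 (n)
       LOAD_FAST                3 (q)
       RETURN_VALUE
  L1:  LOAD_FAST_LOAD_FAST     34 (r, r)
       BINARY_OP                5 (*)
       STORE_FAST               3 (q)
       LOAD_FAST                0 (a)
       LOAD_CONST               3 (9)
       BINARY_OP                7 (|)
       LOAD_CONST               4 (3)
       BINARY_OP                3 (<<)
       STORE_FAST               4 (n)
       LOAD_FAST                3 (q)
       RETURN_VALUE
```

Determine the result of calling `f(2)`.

100

LOAD_FAST_LOAD_FAST a,a → push 2,2. Stack: [2, 2]
BINARY_OP + → 2 + 2 = 4. Stack: [4]
STORE_FAST m → m=4. Stack: []
LOAD_CONST → push 6. Stack: [6]
LOAD_FAST m → push 4. Stack: [6, 4]
BINARY_OP + → 6 + 4 = 10. Stack: [10]
STORE_FAST r → r=10. Stack: []
LOAD_FAST_LOAD_FAST a,r → push 2,10. Stack: [2, 10]
COMPARE_OP bool(==) → 2 vs 10 = False. Stack: [False]
POP_JUMP_IF_FALSE → pop False; jump. Stack: []
LOAD_FAST_LOAD_FAST r,r → push 10,10. Stack: [10, 10]
BINARY_OP * → 10 * 10 = 100. Stack: [100]
STORE_FAST q → q=100. Stack: []
LOAD_FAST a → push 2. Stack: [2]
LOAD_CONST → push 9. Stack: [2, 9]
BINARY_OP | → 2 | 9 = 11. Stack: [11]
LOAD_CONST → push 3. Stack: [11, 3]
BINARY_OP << → 11 << 3 = 88. Stack: [88]
STORE_FAST n → n=88. Stack: []
LOAD_FAST q → push 100. Stack: [100]
RETURN_VALUE → return 100.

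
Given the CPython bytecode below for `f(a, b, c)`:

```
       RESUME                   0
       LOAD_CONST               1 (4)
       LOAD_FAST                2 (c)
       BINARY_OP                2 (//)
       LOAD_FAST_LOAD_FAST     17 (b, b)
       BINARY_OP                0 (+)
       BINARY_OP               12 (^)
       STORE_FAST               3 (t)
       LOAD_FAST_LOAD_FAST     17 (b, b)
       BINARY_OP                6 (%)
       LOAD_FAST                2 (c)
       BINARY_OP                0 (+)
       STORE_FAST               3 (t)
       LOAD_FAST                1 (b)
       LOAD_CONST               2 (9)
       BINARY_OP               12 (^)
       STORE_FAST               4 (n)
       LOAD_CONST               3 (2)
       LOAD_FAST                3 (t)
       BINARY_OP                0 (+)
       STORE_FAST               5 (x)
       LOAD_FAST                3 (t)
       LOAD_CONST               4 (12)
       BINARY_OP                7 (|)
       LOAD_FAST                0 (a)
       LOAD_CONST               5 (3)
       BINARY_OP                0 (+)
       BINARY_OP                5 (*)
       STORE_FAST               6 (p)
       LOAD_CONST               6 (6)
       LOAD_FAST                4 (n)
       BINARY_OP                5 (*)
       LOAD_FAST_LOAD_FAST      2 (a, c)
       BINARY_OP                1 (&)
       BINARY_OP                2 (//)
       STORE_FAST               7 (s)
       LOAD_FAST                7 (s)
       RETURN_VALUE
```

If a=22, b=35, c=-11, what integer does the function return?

LOAD_CONST → push 4. Stack: [4]
LOAD_FAST c → push -11. Stack: [4, -11]
BINARY_OP // → 4 // -11 = -1. Stack: [-1]
LOAD_FAST_LOAD_FAST b,b → push 35,35. Stack: [-1, 35, 35]
BINARY_OP + → 35 + 35 = 70. Stack: [-1, 70]
BINARY_OP ^ → -1 ^ 70 = -71. Stack: [-71]
STORE_FAST t → t=-71. Stack: []
LOAD_FAST_LOAD_FAST b,b → push 35,35. Stack: [35, 35]
BINARY_OP % → 35 % 35 = 0. Stack: [0]
LOAD_FAST c → push -11. Stack: [0, -11]
BINARY_OP + → 0 + -11 = -11. Stack: [-11]
STORE_FAST t → t=-11. Stack: []
LOAD_FAST b → push 35. Stack: [35]
LOAD_CONST → push 9. Stack: [35, 9]
BINARY_OP ^ → 35 ^ 9 = 42. Stack: [42]
STORE_FAST n → n=42. Stack: []
LOAD_CONST → push 2. Stack: [2]
LOAD_FAST t → push -11. Stack: [2, -11]
BINARY_OP + → 2 + -11 = -9. Stack: [-9]
STORE_FAST x → x=-9. Stack: []
LOAD_FAST t → push -11. Stack: [-11]
LOAD_CONST → push 12. Stack: [-11, 12]
BINARY_OP | → -11 | 12 = -3. Stack: [-3]
LOAD_FAST a → push 22. Stack: [-3, 22]
LOAD_CONST → push 3. Stack: [-3, 22, 3]
BINARY_OP + → 22 + 3 = 25. Stack: [-3, 25]
BINARY_OP * → -3 * 25 = -75. Stack: [-75]
STORE_FAST p → p=-75. Stack: []
LOAD_CONST → push 6. Stack: [6]
LOAD_FAST n → push 42. Stack: [6, 42]
BINARY_OP * → 6 * 42 = 252. Stack: [252]
LOAD_FAST_LOAD_FAST a,c → push 22,-11. Stack: [252, 22, -11]
BINARY_OP & → 22 & -11 = 20. Stack: [252, 20]
BINARY_OP // → 252 // 20 = 12. Stack: [12]
STORE_FAST s → s=12. Stack: []
LOAD_FAST s → push 12. Stack: [12]
RETURN_VALUE → return 12.

12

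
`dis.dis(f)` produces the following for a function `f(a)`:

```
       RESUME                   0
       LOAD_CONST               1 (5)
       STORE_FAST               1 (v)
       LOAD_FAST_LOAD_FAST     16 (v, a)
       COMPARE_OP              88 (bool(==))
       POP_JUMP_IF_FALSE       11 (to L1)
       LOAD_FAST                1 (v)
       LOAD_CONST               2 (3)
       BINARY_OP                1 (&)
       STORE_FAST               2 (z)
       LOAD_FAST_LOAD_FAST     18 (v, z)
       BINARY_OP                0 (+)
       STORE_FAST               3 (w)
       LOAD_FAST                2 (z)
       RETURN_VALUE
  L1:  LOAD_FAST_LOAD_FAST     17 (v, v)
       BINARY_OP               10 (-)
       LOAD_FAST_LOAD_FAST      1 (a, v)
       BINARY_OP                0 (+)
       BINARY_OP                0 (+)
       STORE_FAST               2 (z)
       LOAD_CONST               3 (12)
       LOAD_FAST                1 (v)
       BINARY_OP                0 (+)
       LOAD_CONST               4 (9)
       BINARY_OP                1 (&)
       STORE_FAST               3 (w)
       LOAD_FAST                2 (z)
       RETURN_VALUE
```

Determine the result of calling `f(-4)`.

LOAD_CONST → push 5. Stack: [5]
STORE_FAST v → v=5. Stack: []
LOAD_FAST_LOAD_FAST v,a → push 5,-4. Stack: [5, -4]
COMPARE_OP bool(==) → 5 vs -4 = False. Stack: [False]
POP_JUMP_IF_FALSE → pop False; jump. Stack: []
LOAD_FAST_LOAD_FAST v,v → push 5,5. Stack: [5, 5]
BINARY_OP - → 5 - 5 = 0. Stack: [0]
LOAD_FAST_LOAD_FAST a,v → push -4,5. Stack: [0, -4, 5]
BINARY_OP + → -4 + 5 = 1. Stack: [0, 1]
BINARY_OP + → 0 + 1 = 1. Stack: [1]
STORE_FAST z → z=1. Stack: []
LOAD_CONST → push 12. Stack: [12]
LOAD_FAST v → push 5. Stack: [12, 5]
BINARY_OP + → 12 + 5 = 17. Stack: [17]
LOAD_CONST → push 9. Stack: [17, 9]
BINARY_OP & → 17 & 9 = 1. Stack: [1]
STORE_FAST w → w=1. Stack: []
LOAD_FAST z → push 1. Stack: [1]
RETURN_VALUE → return 1.

1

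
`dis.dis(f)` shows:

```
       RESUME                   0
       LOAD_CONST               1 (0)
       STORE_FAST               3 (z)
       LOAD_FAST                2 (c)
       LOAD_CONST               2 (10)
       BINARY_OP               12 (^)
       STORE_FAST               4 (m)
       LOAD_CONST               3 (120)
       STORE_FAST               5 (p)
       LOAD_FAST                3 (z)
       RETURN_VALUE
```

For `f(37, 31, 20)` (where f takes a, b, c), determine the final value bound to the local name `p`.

120

LOAD_CONST → push 0. Stack: [0]
STORE_FAST z → z=0. Stack: []
LOAD_FAST c → push 20. Stack: [20]
LOAD_CONST → push 10. Stack: [20, 10]
BINARY_OP ^ → 20 ^ 10 = 30. Stack: [30]
STORE_FAST m → m=30. Stack: []
LOAD_CONST → push 120. Stack: [120]
STORE_FAST p → p=120. Stack: []
LOAD_FAST z → push 0. Stack: [0]
RETURN_VALUE → return 0.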